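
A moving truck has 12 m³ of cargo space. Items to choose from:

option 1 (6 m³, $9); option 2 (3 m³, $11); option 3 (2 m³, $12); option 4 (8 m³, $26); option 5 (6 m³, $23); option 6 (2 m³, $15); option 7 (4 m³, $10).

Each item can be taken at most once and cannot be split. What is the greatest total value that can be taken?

Check high-value combinations within 12 m³:
- option 3+option 4+option 6: volume 2+8+2=12, value 12+26+15=53
- option 3+option 5+option 6: volume 2+6+2=10, value 12+23+15=50
- option 2+option 5+option 6: volume 3+6+2=11, value 11+23+15=49
- option 2+option 3+option 6+option 7: volume 3+2+2+4=11, value 11+12+15+10=48
- option 5+option 6+option 7: volume 6+2+4=12, value 23+15+10=48
Best: $53.

$53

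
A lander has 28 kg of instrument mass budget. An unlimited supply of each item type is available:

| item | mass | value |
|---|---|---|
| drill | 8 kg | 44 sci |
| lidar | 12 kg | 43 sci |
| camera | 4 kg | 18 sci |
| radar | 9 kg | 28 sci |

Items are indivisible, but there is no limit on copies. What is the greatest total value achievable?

150 sci

Best value-per-unit is drill at 44/8; filling with it alone gives 3×44 = 132.
Optimal mix: 3×drill + 1×camera → mass 28, value 150.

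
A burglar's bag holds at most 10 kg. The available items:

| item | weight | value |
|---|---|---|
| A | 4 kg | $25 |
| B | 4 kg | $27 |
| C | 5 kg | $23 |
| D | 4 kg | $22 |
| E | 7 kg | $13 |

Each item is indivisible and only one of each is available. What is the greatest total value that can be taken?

Check high-value combinations within 10 kg:
- A+B: weight 4+4=8, value 25+27=52
- B+C: weight 4+5=9, value 27+23=50
- B+D: weight 4+4=8, value 27+22=49
- A+C: weight 4+5=9, value 25+23=48
Best: $52.

$52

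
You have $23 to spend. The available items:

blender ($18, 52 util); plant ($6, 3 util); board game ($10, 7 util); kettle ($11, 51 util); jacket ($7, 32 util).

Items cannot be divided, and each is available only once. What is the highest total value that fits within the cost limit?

83 util

Check high-value combinations within $23:
- kettle+jacket: cost 11+7=18, value 51+32=83
- board game+kettle: cost 10+11=21, value 7+51=58
- plant+kettle: cost 6+11=17, value 3+51=54
- blender: cost 18, value 52
- kettle: cost 11, value 51
Best: 83 util.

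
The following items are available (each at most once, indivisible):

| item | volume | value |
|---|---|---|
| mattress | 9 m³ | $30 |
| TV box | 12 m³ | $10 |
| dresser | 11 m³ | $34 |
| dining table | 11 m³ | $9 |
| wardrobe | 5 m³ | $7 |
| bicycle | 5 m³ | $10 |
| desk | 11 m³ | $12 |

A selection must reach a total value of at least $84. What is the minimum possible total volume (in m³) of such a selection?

Subsets with value ≥ 84, sorted by total volume:
- mattress+dresser+bicycle+desk: volume 36, value 86
- mattress+TV box+dresser+bicycle: volume 37, value 84
- mattress+dresser+wardrobe+bicycle+desk: volume 41, value 93
- mattress+dresser+dining table+wardrobe+bicycle: volume 41, value 90
Minimum volume: 36 m³.

36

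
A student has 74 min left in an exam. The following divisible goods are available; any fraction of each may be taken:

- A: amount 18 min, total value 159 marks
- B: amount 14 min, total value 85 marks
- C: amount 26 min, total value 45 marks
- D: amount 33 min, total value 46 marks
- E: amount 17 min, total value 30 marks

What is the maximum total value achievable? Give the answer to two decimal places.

Take in order of value per unit:
- A (159/18 per unit): all 18 → value 159, running total 159.00
- B (85/14 per unit): all 14 → value 85, running total 244.00
- E (30/17 per unit): all 17 → value 30, running total 274.00
- C (45/26 per unit): 25 of 26 → value 25×45/26 = 43.2692, running total 317.27
Total 317.27.

317.27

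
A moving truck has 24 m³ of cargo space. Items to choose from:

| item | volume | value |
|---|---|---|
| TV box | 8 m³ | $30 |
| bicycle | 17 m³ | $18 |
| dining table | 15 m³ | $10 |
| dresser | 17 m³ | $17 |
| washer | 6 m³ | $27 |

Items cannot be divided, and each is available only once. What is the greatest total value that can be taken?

Check high-value combinations within 24 m³:
- TV box+washer: volume 8+6=14, value 30+27=57
- bicycle+washer: volume 17+6=23, value 18+27=45
- dresser+washer: volume 17+6=23, value 17+27=44
Best: $57.

$57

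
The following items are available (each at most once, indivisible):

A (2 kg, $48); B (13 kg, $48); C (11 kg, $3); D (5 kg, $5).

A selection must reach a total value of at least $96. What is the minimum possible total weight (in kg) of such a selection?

Subsets with value ≥ 96, sorted by total weight:
- A+B: weight 15, value 96
- A+B+D: weight 20, value 101
- A+B+C: weight 26, value 99
- A+B+C+D: weight 31, value 104
Minimum weight: 15 kg.

15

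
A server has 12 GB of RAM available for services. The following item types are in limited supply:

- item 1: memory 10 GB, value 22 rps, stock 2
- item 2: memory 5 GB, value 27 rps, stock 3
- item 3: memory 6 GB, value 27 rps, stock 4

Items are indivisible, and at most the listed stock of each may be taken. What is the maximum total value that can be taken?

Best selections within memory 12 and stock limits:
- 2×item 2: memory 10, value 54
- 1×item 2 + 1×item 3: memory 11, value 54
- 2×item 3: memory 12, value 54
- 1×item 2: memory 5, value 27
Best: 54 rps.

54 rps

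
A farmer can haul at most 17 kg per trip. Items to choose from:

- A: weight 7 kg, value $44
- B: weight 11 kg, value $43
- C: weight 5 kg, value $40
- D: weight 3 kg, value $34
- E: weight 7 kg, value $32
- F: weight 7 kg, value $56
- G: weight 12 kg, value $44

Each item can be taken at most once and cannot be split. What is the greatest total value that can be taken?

$134

Check high-value combinations within 17 kg:
- A+D+F: weight 7+3+7=17, value 44+34+56=134
- C+D+F: weight 5+3+7=15, value 40+34+56=130
- D+E+F: weight 3+7+7=17, value 34+32+56=122
Best: $134.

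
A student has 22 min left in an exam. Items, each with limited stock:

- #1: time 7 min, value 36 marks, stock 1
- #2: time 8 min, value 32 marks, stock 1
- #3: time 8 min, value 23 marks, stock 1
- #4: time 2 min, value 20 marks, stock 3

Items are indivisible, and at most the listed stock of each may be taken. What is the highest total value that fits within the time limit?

128 marks

Best selections within time 22 and stock limits:
- 1×#1 + 1×#2 + 3×#4: time 21, value 128
- 1×#1 + 1×#3 + 3×#4: time 21, value 119
Best: 128 marks.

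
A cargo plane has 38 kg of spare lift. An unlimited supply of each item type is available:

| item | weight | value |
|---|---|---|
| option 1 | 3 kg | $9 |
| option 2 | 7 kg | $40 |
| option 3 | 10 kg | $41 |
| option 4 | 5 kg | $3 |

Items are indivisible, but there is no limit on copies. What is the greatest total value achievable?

$209

Best value-per-unit is option 2 at 40/7; filling with it alone gives 5×40 = 200.
Optimal mix: 1×option 1 + 5×option 2 → weight 38, value 209.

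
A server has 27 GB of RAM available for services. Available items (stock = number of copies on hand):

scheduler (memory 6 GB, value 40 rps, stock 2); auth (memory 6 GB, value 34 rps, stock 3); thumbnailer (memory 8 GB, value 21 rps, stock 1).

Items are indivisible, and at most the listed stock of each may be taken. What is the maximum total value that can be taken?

Top feasible selections:
- 2×scheduler + 2×auth: memory 24, value 148
- 1×scheduler + 3×auth: memory 24, value 142
Best: 148 rps.

148 rps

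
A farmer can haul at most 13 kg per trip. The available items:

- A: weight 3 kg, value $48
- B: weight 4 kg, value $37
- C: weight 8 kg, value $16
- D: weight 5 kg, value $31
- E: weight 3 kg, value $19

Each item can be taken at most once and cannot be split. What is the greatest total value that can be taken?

Check high-value combinations within 13 kg:
- A+B+D: weight 3+4+5=12, value 48+37+31=116
- A+B+E: weight 3+4+3=10, value 48+37+19=104
- A+D+E: weight 3+5+3=11, value 48+31+19=98
- B+D+E: weight 4+5+3=12, value 37+31+19=87
Best: $116.

$116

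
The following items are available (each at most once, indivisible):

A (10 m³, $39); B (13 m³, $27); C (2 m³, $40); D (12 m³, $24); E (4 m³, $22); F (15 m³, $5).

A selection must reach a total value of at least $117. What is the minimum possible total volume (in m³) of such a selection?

Subsets with value ≥ 117, sorted by total volume:
- A+C+D+E: volume 28, value 125
- A+B+C+E: volume 29, value 128
- A+B+C+D: volume 37, value 130
Minimum volume: 28 m³.

28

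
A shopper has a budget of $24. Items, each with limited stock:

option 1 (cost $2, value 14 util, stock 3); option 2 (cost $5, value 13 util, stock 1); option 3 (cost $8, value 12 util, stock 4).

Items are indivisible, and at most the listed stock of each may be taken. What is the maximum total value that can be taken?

Top feasible selections:
- 3×option 1 + 1×option 2 + 1×option 3: cost 19, value 67
- 3×option 1 + 2×option 3: cost 22, value 66
- 3×option 1 + 1×option 2: cost 11, value 55
Best: 67 util.

67 util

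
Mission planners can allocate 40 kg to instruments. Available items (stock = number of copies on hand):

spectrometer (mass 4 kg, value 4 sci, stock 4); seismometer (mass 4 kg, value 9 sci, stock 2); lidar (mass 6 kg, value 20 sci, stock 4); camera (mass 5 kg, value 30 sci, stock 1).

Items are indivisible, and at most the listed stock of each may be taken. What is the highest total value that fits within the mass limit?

Top feasible selections:
- 2×seismometer + 4×lidar + 1×camera: mass 37, value 128
- 1×spectrometer + 1×seismometer + 4×lidar + 1×camera: mass 37, value 123
Best: 128 sci.

128 sci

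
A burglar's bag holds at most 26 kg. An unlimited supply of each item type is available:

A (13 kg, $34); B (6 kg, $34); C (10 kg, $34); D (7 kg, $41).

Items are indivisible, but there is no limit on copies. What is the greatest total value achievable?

Best value-per-unit is D at 41/7; filling with it alone gives 3×41 = 123.
Optimal mix: 2×B + 2×D → weight 26, value 150.

$150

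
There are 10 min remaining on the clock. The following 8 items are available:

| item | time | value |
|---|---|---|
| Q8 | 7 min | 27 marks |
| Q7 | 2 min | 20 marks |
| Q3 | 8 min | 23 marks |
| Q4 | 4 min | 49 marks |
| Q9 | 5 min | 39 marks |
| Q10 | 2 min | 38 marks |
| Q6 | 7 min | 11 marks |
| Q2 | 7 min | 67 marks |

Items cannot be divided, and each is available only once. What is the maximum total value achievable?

107 marks

Check high-value combinations within 10 min:
- Q7+Q4+Q10: time 2+4+2=8, value 20+49+38=107
- Q10+Q2: time 2+7=9, value 38+67=105
- Q7+Q9+Q10: time 2+5+2=9, value 20+39+38=97
- Q4+Q9: time 4+5=9, value 49+39=88
- Q4+Q10: time 4+2=6, value 49+38=87
Best: 107 marks.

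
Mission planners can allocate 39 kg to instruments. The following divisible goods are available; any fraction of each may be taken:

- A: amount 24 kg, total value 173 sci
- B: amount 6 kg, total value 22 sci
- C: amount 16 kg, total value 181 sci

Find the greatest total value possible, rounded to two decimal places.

Take in order of value per unit:
- C (181/16 per unit): all 16 → value 181, running total 181.00
- A (173/24 per unit): 23 of 24 → value 23×173/24 = 165.7917, running total 346.79
Total 346.79.

346.79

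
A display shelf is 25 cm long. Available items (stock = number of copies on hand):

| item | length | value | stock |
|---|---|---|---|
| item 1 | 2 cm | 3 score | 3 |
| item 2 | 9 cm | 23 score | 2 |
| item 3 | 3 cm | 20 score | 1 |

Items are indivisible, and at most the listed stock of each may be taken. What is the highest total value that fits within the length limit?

Best selections within length 25 and stock limits:
- 2×item 1 + 2×item 2 + 1×item 3: length 25, value 72
- 1×item 1 + 2×item 2 + 1×item 3: length 23, value 69
- 2×item 2 + 1×item 3: length 21, value 66
Best: 72 score.

72 score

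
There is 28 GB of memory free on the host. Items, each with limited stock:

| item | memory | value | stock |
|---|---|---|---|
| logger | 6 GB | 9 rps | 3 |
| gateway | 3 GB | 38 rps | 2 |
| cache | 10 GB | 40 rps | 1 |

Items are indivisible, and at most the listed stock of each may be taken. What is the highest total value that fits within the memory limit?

134 rps

Best selections within memory 28 and stock limits:
- 2×logger + 2×gateway + 1×cache: memory 28, value 134
- 1×logger + 2×gateway + 1×cache: memory 22, value 125
- 2×gateway + 1×cache: memory 16, value 116
- 3×logger + 2×gateway: memory 24, value 103
Best: 134 rps.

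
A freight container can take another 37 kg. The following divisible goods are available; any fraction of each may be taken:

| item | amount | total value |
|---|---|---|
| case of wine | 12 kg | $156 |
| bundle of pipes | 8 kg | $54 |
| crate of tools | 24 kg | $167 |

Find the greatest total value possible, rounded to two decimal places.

Take in order of value per unit:
- case of wine (156/12 per unit): all 12 → value 156, running total 156.00
- crate of tools (167/24 per unit): all 24 → value 167, running total 323.00
- bundle of pipes (54/8 per unit): 1 of 8 → value 1×54/8 = 6.7500, running total 329.75
Total 329.75.

329.75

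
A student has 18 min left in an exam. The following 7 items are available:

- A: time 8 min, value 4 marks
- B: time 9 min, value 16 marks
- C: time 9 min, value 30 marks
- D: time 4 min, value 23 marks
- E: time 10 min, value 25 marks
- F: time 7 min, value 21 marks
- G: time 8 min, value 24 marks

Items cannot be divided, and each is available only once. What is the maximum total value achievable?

54 marks

Check high-value combinations within 18 min:
- C+G: time 9+8=17, value 30+24=54
- C+D: time 9+4=13, value 30+23=53
- C+F: time 9+7=16, value 30+21=51
- E+G: time 10+8=18, value 25+24=49
Best: 54 marks.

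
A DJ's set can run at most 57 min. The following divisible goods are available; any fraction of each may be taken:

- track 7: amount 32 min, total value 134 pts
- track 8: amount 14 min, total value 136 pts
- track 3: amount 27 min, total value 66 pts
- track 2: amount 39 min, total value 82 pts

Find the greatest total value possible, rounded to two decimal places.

296.89

Take in order of value per unit:
- track 8 (136/14 per unit): all 14 → value 136, running total 136.00
- track 7 (134/32 per unit): all 32 → value 134, running total 270.00
- track 3 (66/27 per unit): 11 of 27 → value 11×66/27 = 26.8889, running total 296.89
Total 296.89.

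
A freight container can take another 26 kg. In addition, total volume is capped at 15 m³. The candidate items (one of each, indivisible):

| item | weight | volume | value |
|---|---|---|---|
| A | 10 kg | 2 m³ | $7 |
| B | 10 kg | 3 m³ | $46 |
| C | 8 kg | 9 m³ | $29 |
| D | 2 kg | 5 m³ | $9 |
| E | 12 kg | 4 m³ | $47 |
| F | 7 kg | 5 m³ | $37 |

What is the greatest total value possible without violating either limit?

Feasible sets respecting both limits:
- B+D+E: weight 24, volume 12, value 102
- B+E: weight 22, volume 7, value 93
- D+E+F: weight 21, volume 14, value 93
Best: $102.

$102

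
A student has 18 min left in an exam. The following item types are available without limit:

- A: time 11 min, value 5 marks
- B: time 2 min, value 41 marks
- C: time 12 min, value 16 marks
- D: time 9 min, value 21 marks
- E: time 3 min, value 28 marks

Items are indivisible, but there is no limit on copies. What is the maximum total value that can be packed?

369 marks

Best value-per-unit is B at 41/2, and filling with it alone uses time 9×2=18. No mix of the others beats 9×41 = 369.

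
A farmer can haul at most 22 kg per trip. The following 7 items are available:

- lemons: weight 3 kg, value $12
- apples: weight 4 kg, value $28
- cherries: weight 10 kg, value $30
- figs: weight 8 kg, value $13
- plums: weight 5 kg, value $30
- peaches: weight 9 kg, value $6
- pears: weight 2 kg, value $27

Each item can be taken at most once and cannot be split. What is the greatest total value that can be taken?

Check high-value combinations within 22 kg:
- apples+cherries+plums+pears: weight 4+10+5+2=21, value 28+30+30+27=115
- lemons+apples+figs+plums+pears: weight 3+4+8+5+2=22, value 12+28+13+30+27=110
- lemons+apples+cherries+plums: weight 3+4+10+5=22, value 12+28+30+30=100
Best: $115.

$115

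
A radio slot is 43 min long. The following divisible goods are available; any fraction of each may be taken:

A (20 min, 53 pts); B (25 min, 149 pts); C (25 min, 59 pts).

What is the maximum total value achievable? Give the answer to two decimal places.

196.70

Take in order of value per unit:
- B (149/25 per unit): all 25 → value 149, running total 149.00
- A (53/20 per unit): 18 of 20 → value 18×53/20 = 47.7000, running total 196.70
Total 196.70.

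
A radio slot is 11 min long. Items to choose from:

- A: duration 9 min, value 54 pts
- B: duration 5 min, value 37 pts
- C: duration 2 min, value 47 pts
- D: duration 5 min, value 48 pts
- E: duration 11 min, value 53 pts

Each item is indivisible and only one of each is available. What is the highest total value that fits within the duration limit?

Check high-value combinations within 11 min:
- A+C: duration 9+2=11, value 54+47=101
- C+D: duration 2+5=7, value 47+48=95
- B+D: duration 5+5=10, value 37+48=85
- B+C: duration 5+2=7, value 37+47=84
- A: duration 9, value 54
Best: 101 pts.

101 pts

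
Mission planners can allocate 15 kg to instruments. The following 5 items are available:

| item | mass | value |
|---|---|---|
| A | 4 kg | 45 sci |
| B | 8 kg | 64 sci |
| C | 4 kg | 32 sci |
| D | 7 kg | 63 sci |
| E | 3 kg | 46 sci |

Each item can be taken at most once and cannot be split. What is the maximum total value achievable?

155 sci

Check high-value combinations within 15 kg:
- A+B+E: mass 4+8+3=15, value 45+64+46=155
- A+D+E: mass 4+7+3=14, value 45+63+46=154
- B+C+E: mass 8+4+3=15, value 64+32+46=142
Best: 155 sci.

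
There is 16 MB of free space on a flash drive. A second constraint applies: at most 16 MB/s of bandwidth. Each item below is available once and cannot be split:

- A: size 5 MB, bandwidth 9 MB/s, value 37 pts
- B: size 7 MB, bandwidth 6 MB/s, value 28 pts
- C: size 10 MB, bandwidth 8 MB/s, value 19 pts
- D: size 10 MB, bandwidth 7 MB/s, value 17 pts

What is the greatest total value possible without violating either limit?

65 pts

Feasible sets respecting both limits:
- A+B: size 12, bandwidth 15, value 65
- A+D: size 15, bandwidth 16, value 54
- A: size 5, bandwidth 9, value 37
- B: size 7, bandwidth 6, value 28
Best: 65 pts.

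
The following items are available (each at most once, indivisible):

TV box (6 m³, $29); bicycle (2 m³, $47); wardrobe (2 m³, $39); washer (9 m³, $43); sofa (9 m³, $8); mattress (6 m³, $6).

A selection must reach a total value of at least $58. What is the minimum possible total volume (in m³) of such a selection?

4

Subsets with value ≥ 58, sorted by total volume:
- bicycle+wardrobe: volume 4, value 86
- TV box+bicycle: volume 8, value 76
- TV box+wardrobe: volume 8, value 68
Minimum volume: 4 m³.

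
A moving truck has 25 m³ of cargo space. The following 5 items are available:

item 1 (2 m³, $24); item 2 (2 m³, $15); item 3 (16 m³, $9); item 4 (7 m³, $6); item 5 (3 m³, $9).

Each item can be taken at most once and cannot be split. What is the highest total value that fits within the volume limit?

This is a 0/1 knapsack; check combinations near the capacity.
- item 1+item 2+item 3+item 5: volume 2+2+16+3=23, value 24+15+9+9=57
- item 1+item 2+item 4+item 5: volume 2+2+7+3=14, value 24+15+6+9=54
- item 1+item 2+item 5: volume 2+2+3=7, value 24+15+9=48
- item 1+item 2+item 3: volume 2+2+16=20, value 24+15+9=48
- item 1+item 2+item 4: volume 2+2+7=11, value 24+15+6=45
Best: $57.

$57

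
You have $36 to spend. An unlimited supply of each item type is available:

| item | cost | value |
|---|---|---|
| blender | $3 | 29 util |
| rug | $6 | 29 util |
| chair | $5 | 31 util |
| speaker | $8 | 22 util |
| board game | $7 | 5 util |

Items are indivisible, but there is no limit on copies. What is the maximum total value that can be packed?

Best value-per-unit is blender at 29/3, and filling with it alone uses cost 12×3=36. No mix of the others beats 12×29 = 348.

348 util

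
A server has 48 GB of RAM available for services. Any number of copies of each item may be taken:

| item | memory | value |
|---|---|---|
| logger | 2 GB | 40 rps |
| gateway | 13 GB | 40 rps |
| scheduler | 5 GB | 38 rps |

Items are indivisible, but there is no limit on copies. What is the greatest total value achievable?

Best value-per-unit is logger at 40/2, and filling with it alone uses memory 24×2=48. No mix of the others beats 24×40 = 960.

960 rps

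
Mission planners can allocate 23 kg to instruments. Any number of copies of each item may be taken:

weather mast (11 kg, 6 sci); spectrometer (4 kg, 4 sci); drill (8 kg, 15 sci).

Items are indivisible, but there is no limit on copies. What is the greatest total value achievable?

34 sci

Best value-per-unit is drill at 15/8; filling with it alone gives 2×15 = 30.
Optimal mix: 1×spectrometer + 2×drill → mass 20, value 34.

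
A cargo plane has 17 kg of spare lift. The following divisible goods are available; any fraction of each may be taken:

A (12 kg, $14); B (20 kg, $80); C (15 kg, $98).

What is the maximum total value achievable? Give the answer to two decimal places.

Take in order of value per unit:
- C (98/15 per unit): all 15 → value 98, running total 98.00
- B (80/20 per unit): 2 of 20 → value 2×80/20 = 8.0000, running total 106.00
Total 106.00.

106.00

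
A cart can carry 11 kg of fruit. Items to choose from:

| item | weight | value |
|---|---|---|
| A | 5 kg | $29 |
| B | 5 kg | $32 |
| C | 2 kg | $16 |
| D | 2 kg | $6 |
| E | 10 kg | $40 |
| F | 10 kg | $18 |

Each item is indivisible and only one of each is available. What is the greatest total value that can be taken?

Check high-value combinations within 11 kg:
- A+B: weight 5+5=10, value 29+32=61
- B+C+D: weight 5+2+2=9, value 32+16+6=54
- A+C+D: weight 5+2+2=9, value 29+16+6=51
- B+C: weight 5+2=7, value 32+16=48
- A+C: weight 5+2=7, value 29+16=45
Best: $61.

$61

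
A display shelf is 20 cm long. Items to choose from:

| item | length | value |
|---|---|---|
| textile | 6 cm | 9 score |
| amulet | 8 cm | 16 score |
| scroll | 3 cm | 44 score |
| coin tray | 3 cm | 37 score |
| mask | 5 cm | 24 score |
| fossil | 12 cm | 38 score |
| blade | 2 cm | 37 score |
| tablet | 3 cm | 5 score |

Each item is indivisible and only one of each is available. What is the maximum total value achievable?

156 score

Check high-value combinations within 20 cm:
- scroll+coin tray+fossil+blade: length 3+3+12+2=20, value 44+37+38+37=156
- textile+scroll+coin tray+mask+blade: length 6+3+3+5+2=19, value 9+44+37+24+37=151
- scroll+coin tray+mask+blade+tablet: length 3+3+5+2+3=16, value 44+37+24+37+5=147
- scroll+coin tray+mask+blade: length 3+3+5+2=13, value 44+37+24+37=142
- amulet+scroll+coin tray+blade+tablet: length 8+3+3+2+3=19, value 16+44+37+37+5=139
Best: 156 score.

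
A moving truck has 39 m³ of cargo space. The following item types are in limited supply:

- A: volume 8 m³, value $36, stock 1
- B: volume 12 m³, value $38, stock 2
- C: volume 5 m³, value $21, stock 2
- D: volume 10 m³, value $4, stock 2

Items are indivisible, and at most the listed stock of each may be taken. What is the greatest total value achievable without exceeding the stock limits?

Best selections within volume 39 and stock limits:
- 1×A + 2×B + 1×C: volume 37, value 133
- 2×B + 2×C: volume 34, value 118
- 1×A + 1×B + 2×C: volume 30, value 116
- 1×A + 2×B: volume 32, value 112
Best: $133.

$133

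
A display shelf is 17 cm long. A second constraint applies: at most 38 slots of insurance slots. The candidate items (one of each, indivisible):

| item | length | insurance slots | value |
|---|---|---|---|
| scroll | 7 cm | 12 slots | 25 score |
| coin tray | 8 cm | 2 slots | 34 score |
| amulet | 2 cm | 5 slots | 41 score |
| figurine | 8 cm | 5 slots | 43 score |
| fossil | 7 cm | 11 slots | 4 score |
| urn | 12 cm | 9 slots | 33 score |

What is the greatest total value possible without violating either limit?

109 score

Feasible sets respecting both limits:
- scroll+amulet+figurine: length 17, insurance slots 22, value 109
- scroll+coin tray+amulet: length 17, insurance slots 19, value 100
- amulet+figurine+fossil: length 17, insurance slots 21, value 88
- amulet+figurine: length 10, insurance slots 10, value 84
Best: 109 score.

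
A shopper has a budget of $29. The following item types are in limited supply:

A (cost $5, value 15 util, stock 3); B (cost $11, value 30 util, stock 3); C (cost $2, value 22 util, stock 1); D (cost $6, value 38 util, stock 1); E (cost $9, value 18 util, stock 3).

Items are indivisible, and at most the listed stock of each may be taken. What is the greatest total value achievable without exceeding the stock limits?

120 util

Best selections within cost 29 and stock limits:
- 2×A + 1×B + 1×C + 1×D: cost 29, value 120
- 2×A + 1×C + 1×D + 1×E: cost 27, value 108
- 1×B + 1×C + 1×D + 1×E: cost 28, value 108
- 3×A + 1×C + 1×D: cost 23, value 105
Best: 120 util.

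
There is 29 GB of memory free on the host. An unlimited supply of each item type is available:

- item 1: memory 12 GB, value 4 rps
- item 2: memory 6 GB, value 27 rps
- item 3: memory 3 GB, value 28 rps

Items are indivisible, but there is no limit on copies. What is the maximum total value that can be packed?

Best value-per-unit is item 3 at 28/3, and filling with it alone uses memory 9×3=27. No mix of the others beats 9×28 = 252.

252 rps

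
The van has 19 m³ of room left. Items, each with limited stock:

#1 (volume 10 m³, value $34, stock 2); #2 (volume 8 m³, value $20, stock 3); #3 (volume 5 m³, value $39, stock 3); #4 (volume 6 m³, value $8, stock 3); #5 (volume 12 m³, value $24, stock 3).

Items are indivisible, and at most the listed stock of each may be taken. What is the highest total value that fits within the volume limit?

$117

Top feasible selections:
- 3×#3: volume 15, value 117
- 1×#2 + 2×#3: volume 18, value 98
Best: $117.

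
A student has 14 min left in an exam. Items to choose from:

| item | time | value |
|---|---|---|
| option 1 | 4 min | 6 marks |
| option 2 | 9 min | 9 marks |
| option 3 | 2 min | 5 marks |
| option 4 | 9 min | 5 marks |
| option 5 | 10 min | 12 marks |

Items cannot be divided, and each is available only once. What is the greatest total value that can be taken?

18 marks

Check high-value combinations within 14 min:
- option 1+option 5: time 4+10=14, value 6+12=18
- option 3+option 5: time 2+10=12, value 5+12=17
- option 1+option 2: time 4+9=13, value 6+9=15
- option 2+option 3: time 9+2=11, value 9+5=14
Best: 18 marks.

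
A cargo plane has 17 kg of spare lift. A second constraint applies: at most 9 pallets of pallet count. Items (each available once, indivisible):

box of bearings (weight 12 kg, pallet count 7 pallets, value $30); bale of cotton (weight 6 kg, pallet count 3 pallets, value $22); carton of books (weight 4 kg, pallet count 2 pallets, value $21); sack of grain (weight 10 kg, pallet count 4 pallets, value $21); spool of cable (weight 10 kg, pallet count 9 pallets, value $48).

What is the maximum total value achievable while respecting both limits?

$51

Feasible sets respecting both limits:
- box of bearings+carton of books: weight 16, pallet count 9, value 51
- spool of cable: weight 10, pallet count 9, value 48
- bale of cotton+carton of books: weight 10, pallet count 5, value 43
- bale of cotton+sack of grain: weight 16, pallet count 7, value 43
Best: $51.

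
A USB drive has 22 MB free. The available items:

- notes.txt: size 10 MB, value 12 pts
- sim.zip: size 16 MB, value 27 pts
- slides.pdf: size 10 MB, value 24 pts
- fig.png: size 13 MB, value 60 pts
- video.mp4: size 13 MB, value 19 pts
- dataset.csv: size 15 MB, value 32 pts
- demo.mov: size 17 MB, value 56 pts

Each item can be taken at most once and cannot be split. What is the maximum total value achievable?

60 pts

Check high-value combinations within 22 MB:
- fig.png: size 13, value 60
- demo.mov: size 17, value 56
- notes.txt+slides.pdf: size 10+10=20, value 12+24=36
- dataset.csv: size 15, value 32
- sim.zip: size 16, value 27
Best: 60 pts.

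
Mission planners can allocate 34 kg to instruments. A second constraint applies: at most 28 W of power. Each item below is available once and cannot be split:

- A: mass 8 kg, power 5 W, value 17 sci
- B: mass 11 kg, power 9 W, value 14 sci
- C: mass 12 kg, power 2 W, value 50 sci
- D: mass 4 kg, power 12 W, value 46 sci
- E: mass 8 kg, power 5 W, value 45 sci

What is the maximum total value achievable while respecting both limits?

158 sci

Feasible sets respecting both limits:
- A+C+D+E: mass 32, power 24, value 158
- C+D+E: mass 24, power 19, value 141
- A+C+D: mass 24, power 19, value 113
Best: 158 sci.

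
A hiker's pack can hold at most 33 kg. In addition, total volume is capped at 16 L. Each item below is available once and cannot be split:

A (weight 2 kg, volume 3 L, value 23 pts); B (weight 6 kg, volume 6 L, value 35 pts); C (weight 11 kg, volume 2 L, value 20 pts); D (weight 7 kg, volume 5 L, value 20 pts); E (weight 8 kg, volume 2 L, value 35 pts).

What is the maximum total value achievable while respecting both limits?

113 pts

Feasible sets respecting both limits:
- A+B+C+E: weight 27, volume 13, value 113
- A+B+D+E: weight 23, volume 16, value 113
- B+C+D+E: weight 32, volume 15, value 110
- A+B+C+D: weight 26, volume 16, value 98
Best: 113 pts.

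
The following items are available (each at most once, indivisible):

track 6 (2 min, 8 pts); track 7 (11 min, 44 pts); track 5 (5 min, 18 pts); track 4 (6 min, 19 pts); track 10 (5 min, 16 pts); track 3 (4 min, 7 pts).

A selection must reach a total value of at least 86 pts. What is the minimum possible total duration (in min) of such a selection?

23

Subsets with value ≥ 86, sorted by total duration:
- track 6+track 7+track 5+track 10: duration 23, value 86
- track 6+track 7+track 5+track 4: duration 24, value 89
Minimum duration: 23 min.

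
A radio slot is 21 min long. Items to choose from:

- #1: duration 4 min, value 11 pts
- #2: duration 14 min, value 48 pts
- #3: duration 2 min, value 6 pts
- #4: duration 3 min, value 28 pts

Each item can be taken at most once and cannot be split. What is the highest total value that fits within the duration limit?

Check high-value combinations within 21 min:
- #1+#2+#4: duration 4+14+3=21, value 11+48+28=87
- #2+#3+#4: duration 14+2+3=19, value 48+6+28=82
- #2+#4: duration 14+3=17, value 48+28=76
- #1+#2+#3: duration 4+14+2=20, value 11+48+6=65
Best: 87 pts.

87 pts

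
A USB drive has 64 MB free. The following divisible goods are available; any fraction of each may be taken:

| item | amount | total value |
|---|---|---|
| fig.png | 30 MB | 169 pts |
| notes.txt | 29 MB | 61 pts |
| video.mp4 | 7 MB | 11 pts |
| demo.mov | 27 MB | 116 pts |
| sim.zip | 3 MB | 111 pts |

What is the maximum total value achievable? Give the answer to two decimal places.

Take in order of value per unit:
- sim.zip (111/3 per unit): all 3 → value 111, running total 111.00
- fig.png (169/30 per unit): all 30 → value 169, running total 280.00
- demo.mov (116/27 per unit): all 27 → value 116, running total 396.00
- notes.txt (61/29 per unit): 4 of 29 → value 4×61/29 = 8.4138, running total 404.41
Total 404.41.

404.41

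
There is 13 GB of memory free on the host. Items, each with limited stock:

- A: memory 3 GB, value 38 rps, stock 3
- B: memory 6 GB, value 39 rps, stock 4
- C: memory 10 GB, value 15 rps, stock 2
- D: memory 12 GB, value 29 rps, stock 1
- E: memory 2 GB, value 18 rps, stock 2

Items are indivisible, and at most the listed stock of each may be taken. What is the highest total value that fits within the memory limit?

Best selections within memory 13 and stock limits:
- 3×A + 2×E: memory 13, value 150
- 3×A + 1×E: memory 11, value 132
Best: 150 rps.

150 rps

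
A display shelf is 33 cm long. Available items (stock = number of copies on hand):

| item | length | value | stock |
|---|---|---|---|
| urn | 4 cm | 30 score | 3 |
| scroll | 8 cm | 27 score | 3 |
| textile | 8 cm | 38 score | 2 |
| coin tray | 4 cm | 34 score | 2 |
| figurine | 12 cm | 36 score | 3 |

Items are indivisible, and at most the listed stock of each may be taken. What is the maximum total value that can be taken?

Top feasible selections:
- 2×urn + 2×textile + 2×coin tray: length 32, value 204
- 3×urn + 2×textile + 1×coin tray: length 32, value 200
- 3×urn + 1×textile + 2×coin tray: length 28, value 196
- 3×urn + 2×coin tray + 1×figurine: length 32, value 194
Best: 204 score.

204 score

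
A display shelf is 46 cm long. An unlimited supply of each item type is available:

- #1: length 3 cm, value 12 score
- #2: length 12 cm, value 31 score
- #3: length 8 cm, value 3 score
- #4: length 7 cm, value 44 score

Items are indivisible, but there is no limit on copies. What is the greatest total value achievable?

276 score

Best value-per-unit is #4 at 44/7; filling with it alone gives 6×44 = 264.
Optimal mix: 1×#1 + 6×#4 → length 45, value 276.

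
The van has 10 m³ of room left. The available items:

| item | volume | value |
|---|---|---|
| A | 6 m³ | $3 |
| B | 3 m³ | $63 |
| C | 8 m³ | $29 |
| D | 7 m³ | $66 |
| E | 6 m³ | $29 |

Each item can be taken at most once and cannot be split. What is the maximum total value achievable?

$129

Check high-value combinations within 10 m³:
- B+D: volume 3+7=10, value 63+66=129
- B+E: volume 3+6=9, value 63+29=92
- D: volume 7, value 66
- A+B: volume 6+3=9, value 3+63=66
- B: volume 3, value 63
Best: $129.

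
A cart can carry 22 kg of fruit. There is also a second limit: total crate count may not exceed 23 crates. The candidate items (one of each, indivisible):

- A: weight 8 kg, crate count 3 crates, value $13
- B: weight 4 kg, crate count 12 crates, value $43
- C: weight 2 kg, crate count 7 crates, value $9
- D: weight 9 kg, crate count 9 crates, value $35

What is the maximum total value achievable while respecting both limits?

$78

Feasible sets respecting both limits:
- B+D: weight 13, crate count 21, value 78
- A+B+C: weight 14, crate count 22, value 65
- A+C+D: weight 19, crate count 19, value 57
Best: $78.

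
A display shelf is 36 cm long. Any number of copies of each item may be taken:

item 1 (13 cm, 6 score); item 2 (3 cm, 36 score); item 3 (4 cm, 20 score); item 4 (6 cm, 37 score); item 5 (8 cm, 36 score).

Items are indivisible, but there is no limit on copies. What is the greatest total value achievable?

Best value-per-unit is item 2 at 36/3, and filling with it alone uses length 12×3=36. No mix of the others beats 12×36 = 432.

432 score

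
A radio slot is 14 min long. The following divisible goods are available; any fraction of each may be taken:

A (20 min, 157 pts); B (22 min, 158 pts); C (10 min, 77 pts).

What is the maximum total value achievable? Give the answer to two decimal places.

109.90

Take in order of value per unit:
- A (157/20 per unit): 14 of 20 → value 14×157/20 = 109.9000, running total 109.90
Total 109.90.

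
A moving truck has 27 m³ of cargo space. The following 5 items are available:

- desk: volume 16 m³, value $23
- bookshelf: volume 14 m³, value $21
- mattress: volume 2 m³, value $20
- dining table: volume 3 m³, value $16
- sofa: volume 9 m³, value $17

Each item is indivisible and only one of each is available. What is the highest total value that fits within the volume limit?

This is a 0/1 knapsack; check combinations near the capacity.
- desk+mattress+sofa: volume 16+2+9=27, value 23+20+17=60
- desk+mattress+dining table: volume 16+2+3=21, value 23+20+16=59
- bookshelf+mattress+sofa: volume 14+2+9=25, value 21+20+17=58
- bookshelf+mattress+dining table: volume 14+2+3=19, value 21+20+16=57
- bookshelf+dining table+sofa: volume 14+3+9=26, value 21+16+17=54
Best: $60.

$60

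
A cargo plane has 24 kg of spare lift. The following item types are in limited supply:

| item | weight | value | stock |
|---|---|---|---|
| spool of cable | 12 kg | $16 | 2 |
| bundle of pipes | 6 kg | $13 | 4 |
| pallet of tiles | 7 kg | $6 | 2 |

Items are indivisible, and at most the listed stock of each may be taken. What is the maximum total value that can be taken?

Top feasible selections:
- 4×bundle of pipes: weight 24, value 52
- 1×spool of cable + 2×bundle of pipes: weight 24, value 42
Best: $52.

$52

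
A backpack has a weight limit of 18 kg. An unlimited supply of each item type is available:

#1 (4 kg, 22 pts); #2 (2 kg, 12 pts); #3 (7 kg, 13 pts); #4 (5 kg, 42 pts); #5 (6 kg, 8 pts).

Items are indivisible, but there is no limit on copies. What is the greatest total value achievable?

138 pts

Best value-per-unit is #4 at 42/5; filling with it alone gives 3×42 = 126.
Optimal mix: 1×#2 + 3×#4 → weight 17, value 138.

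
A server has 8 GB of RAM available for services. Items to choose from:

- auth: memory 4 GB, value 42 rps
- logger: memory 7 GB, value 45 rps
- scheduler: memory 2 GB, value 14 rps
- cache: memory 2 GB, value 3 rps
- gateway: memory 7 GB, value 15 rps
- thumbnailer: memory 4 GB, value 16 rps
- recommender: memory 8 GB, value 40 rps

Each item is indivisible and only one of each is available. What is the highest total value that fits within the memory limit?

Check high-value combinations within 8 GB:
- auth+scheduler+cache: memory 4+2+2=8, value 42+14+3=59
- auth+thumbnailer: memory 4+4=8, value 42+16=58
- auth+scheduler: memory 4+2=6, value 42+14=56
- auth+cache: memory 4+2=6, value 42+3=45
Best: 59 rps.

59 rps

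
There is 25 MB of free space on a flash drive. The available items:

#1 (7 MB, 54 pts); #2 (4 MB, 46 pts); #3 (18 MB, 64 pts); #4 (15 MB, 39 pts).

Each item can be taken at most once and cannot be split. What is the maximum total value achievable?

118 pts

Check high-value combinations within 25 MB:
- #1+#3: size 7+18=25, value 54+64=118
- #2+#3: size 4+18=22, value 46+64=110
- #1+#2: size 7+4=11, value 54+46=100
- #1+#4: size 7+15=22, value 54+39=93
- #2+#4: size 4+15=19, value 46+39=85
Best: 118 pts.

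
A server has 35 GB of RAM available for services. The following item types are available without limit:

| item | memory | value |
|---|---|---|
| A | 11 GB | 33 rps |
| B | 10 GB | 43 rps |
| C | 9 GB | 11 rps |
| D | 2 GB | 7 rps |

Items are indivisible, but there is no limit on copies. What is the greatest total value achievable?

Best value-per-unit is B at 43/10; filling with it alone gives 3×43 = 129.
Optimal mix: 3×B + 2×D → memory 34, value 143.

143 rps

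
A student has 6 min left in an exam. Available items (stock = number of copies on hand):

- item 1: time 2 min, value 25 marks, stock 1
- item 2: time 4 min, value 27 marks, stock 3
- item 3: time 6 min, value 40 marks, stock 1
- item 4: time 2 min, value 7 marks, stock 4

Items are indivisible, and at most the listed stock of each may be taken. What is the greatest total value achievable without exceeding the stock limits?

52 marks

Top feasible selections:
- 1×item 1 + 1×item 2: time 6, value 52
- 1×item 3: time 6, value 40
Best: 52 marks.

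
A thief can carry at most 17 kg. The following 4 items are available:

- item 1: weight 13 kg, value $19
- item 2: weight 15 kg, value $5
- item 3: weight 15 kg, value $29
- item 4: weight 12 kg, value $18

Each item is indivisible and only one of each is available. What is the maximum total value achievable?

$29

This is a 0/1 knapsack; check combinations near the capacity.
- item 3: weight 15, value 29
- item 1: weight 13, value 19
- item 4: weight 12, value 18
- item 2: weight 15, value 5
Best: $29.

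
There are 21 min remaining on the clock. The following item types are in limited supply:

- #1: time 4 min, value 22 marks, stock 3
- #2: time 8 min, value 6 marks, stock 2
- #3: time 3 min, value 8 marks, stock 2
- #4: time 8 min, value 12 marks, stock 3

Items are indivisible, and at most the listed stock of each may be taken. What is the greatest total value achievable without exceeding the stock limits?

Best selections within time 21 and stock limits:
- 3×#1 + 2×#3: time 18, value 82
- 3×#1 + 1×#4: time 20, value 78
- 3×#1 + 1×#3: time 15, value 74
Best: 82 marks.

82 marks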